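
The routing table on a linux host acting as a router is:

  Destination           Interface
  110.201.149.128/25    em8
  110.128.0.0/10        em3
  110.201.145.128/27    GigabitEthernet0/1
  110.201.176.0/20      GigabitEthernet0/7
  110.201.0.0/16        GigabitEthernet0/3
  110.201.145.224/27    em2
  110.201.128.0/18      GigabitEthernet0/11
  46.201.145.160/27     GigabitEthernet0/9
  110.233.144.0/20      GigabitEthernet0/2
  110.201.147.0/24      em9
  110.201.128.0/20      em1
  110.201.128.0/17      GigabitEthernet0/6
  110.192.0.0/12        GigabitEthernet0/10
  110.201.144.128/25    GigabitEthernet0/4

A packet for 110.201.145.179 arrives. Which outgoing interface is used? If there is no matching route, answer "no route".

Routes whose prefix contains 110.201.145.179:
  110.192.0.0/12 (110.192.0.0 - 110.207.255.255) -> GigabitEthernet0/10
  110.201.0.0/16 (110.201.0.0 - 110.201.255.255) -> GigabitEthernet0/3
  110.201.128.0/17 (110.201.128.0 - 110.201.255.255) -> GigabitEthernet0/6
  110.201.128.0/18 (110.201.128.0 - 110.201.191.255) -> GigabitEthernet0/11
More-specific entries that do NOT match:
  110.201.145.128/27 (110.201.145.128 - 110.201.145.159) does not contain 110.201.145.179
  110.201.145.224/27 (110.201.145.224 - 110.201.145.255) does not contain 110.201.145.179
  46.201.145.160/27 (46.201.145.160 - 46.201.145.191) does not contain 110.201.145.179
  110.201.149.128/25 (110.201.149.128 - 110.201.149.255) does not contain 110.201.145.179
  110.201.144.128/25 (110.201.144.128 - 110.201.144.255) does not contain 110.201.145.179
  110.201.147.0/24 (110.201.147.0 - 110.201.147.255) does not contain 110.201.145.179
  110.201.176.0/20 (110.201.176.0 - 110.201.191.255) does not contain 110.201.145.179
  110.233.144.0/20 (110.233.144.0 - 110.233.159.255) does not contain 110.201.145.179
  110.201.128.0/20 (110.201.128.0 - 110.201.143.255) does not contain 110.201.145.179
Longest matching prefix is /18 -> interface GigabitEthernet0/11.

GigabitEthernet0/11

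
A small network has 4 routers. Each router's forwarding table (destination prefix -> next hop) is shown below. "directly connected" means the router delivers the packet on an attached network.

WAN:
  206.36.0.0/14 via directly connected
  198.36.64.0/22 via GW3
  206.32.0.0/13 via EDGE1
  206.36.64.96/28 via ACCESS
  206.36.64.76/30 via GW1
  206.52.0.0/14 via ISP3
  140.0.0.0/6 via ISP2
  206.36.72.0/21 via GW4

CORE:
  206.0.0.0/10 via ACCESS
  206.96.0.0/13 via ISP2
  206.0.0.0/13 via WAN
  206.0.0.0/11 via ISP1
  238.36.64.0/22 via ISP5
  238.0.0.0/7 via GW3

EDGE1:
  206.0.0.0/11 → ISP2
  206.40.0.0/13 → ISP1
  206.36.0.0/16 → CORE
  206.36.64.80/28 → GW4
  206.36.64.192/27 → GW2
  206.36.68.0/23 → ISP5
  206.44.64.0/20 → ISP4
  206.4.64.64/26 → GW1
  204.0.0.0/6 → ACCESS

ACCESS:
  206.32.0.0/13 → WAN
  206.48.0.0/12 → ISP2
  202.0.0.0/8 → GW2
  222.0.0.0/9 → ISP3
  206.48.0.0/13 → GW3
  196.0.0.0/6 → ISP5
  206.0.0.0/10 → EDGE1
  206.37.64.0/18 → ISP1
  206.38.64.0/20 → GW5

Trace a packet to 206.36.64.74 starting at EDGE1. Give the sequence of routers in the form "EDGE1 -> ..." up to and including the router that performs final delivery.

EDGE1 -> CORE -> ACCESS -> WAN

At EDGE1: longest match for 206.36.64.74 is 206.36.0.0/16 -> CORE
At CORE: longest match for 206.36.64.74 is 206.0.0.0/10 -> ACCESS
At ACCESS: longest match for 206.36.64.74 is 206.32.0.0/13 -> WAN
At WAN: longest match for 206.36.64.74 is 206.36.0.0/14 -> directly connected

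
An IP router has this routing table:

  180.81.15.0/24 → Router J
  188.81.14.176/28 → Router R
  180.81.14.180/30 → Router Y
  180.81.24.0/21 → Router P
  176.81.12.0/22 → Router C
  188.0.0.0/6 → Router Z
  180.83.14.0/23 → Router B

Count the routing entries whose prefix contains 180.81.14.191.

No listed prefix contains 180.81.14.191.
Total matching entries: 0.

0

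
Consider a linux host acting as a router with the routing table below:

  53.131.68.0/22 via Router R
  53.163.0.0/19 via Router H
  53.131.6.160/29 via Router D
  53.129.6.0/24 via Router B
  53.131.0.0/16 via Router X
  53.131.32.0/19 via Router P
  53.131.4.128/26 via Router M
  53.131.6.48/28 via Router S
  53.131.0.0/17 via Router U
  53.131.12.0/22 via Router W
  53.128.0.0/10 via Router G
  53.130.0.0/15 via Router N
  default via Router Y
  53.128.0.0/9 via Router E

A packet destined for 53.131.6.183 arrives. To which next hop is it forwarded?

Router U

Routes whose prefix contains 53.131.6.183:
  0.0.0.0/0 (default, matches everything) -> Router Y
  53.128.0.0/9 (53.128.0.0 - 53.255.255.255) -> Router E
  53.128.0.0/10 (53.128.0.0 - 53.191.255.255) -> Router G
  53.130.0.0/15 (53.130.0.0 - 53.131.255.255) -> Router N
  53.131.0.0/16 (53.131.0.0 - 53.131.255.255) -> Router X
  53.131.0.0/17 (53.131.0.0 - 53.131.127.255) -> Router U
More-specific entries that do NOT match:
  53.131.6.160/29 (53.131.6.160 - 53.131.6.167) does not contain 53.131.6.183
  53.131.6.48/28 (53.131.6.48 - 53.131.6.63) does not contain 53.131.6.183
  53.131.4.128/26 (53.131.4.128 - 53.131.4.191) does not contain 53.131.6.183
  53.129.6.0/24 (53.129.6.0 - 53.129.6.255) does not contain 53.131.6.183
  53.131.68.0/22 (53.131.68.0 - 53.131.71.255) does not contain 53.131.6.183
  53.131.12.0/22 (53.131.12.0 - 53.131.15.255) does not contain 53.131.6.183
  53.163.0.0/19 (53.163.0.0 - 53.163.31.255) does not contain 53.131.6.183
  53.131.32.0/19 (53.131.32.0 - 53.131.63.255) does not contain 53.131.6.183
Longest matching prefix is /17 -> next hop Router U.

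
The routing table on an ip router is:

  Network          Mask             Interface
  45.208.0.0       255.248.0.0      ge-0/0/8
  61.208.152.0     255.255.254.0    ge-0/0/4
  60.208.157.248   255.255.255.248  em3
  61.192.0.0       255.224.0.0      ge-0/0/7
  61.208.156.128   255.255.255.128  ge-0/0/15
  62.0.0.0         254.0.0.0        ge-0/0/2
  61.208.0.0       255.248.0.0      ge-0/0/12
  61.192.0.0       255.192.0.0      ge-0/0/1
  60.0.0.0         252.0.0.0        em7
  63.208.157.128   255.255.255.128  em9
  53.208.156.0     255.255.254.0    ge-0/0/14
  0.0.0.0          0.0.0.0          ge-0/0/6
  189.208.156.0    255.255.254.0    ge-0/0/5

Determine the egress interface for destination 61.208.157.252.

ge-0/0/12

Routes whose prefix contains 61.208.157.252:
  0.0.0.0/0 (default, matches everything) -> ge-0/0/6
  60.0.0.0/6 (60.0.0.0 - 63.255.255.255) -> em7
  61.192.0.0/10 (61.192.0.0 - 61.255.255.255) -> ge-0/0/1
  61.192.0.0/11 (61.192.0.0 - 61.223.255.255) -> ge-0/0/7
  61.208.0.0/13 (61.208.0.0 - 61.215.255.255) -> ge-0/0/12
More-specific entries that do NOT match:
  60.208.157.248/29 (60.208.157.248 - 60.208.157.255) does not contain 61.208.157.252
  61.208.156.128/25 (61.208.156.128 - 61.208.156.255) does not contain 61.208.157.252
  63.208.157.128/25 (63.208.157.128 - 63.208.157.255) does not contain 61.208.157.252
  61.208.152.0/23 (61.208.152.0 - 61.208.153.255) does not contain 61.208.157.252
  53.208.156.0/23 (53.208.156.0 - 53.208.157.255) does not contain 61.208.157.252
  189.208.156.0/23 (189.208.156.0 - 189.208.157.255) does not contain 61.208.157.252
Longest matching prefix is /13 -> interface ge-0/0/12.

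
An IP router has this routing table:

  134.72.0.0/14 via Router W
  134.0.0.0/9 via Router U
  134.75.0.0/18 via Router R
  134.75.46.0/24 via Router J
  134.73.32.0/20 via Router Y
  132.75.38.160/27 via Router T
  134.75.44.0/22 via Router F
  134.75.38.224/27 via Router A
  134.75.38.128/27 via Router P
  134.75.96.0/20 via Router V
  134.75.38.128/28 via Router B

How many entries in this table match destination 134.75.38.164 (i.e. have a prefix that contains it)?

Prefixes containing 134.75.38.164:
  134.0.0.0/9 (134.0.0.0 - 134.127.255.255)
  134.72.0.0/14 (134.72.0.0 - 134.75.255.255)
  134.75.0.0/18 (134.75.0.0 - 134.75.63.255)
Total matching entries: 3.

3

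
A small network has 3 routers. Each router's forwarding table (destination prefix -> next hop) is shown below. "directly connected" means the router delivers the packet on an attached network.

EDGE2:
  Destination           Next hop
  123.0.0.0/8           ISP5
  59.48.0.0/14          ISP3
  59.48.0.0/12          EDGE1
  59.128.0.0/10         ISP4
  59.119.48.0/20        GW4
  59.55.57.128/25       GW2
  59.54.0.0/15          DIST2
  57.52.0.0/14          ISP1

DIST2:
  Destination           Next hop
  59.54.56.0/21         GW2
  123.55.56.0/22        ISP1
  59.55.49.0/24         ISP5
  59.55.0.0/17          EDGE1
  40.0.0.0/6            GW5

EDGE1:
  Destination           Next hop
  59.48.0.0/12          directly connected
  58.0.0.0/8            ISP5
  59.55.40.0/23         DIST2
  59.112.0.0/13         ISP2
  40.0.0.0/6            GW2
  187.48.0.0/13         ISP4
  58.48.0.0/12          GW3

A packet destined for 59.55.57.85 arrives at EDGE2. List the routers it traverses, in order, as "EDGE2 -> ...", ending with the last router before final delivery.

EDGE2 -> DIST2 -> EDGE1

At EDGE2: longest match for 59.55.57.85 is 59.54.0.0/15 -> DIST2
At DIST2: longest match for 59.55.57.85 is 59.55.0.0/17 -> EDGE1
At EDGE1: longest match for 59.55.57.85 is 59.48.0.0/12 -> directly connected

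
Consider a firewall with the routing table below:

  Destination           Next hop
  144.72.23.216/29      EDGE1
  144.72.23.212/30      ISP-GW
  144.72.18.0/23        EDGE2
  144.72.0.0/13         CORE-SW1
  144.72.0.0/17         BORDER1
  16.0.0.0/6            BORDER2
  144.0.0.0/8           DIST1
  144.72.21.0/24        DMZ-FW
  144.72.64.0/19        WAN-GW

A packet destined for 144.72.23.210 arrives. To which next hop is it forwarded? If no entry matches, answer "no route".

BORDER1

Routes whose prefix contains 144.72.23.210:
  144.0.0.0/8 (144.0.0.0 - 144.255.255.255) -> DIST1
  144.72.0.0/13 (144.72.0.0 - 144.79.255.255) -> CORE-SW1
  144.72.0.0/17 (144.72.0.0 - 144.72.127.255) -> BORDER1
More-specific entries that do NOT match:
  144.72.23.212/30 (144.72.23.212 - 144.72.23.215) does not contain 144.72.23.210
  144.72.23.216/29 (144.72.23.216 - 144.72.23.223) does not contain 144.72.23.210
  144.72.21.0/24 (144.72.21.0 - 144.72.21.255) does not contain 144.72.23.210
  144.72.18.0/23 (144.72.18.0 - 144.72.19.255) does not contain 144.72.23.210
  144.72.64.0/19 (144.72.64.0 - 144.72.95.255) does not contain 144.72.23.210
Longest matching prefix is /17 -> next hop BORDER1.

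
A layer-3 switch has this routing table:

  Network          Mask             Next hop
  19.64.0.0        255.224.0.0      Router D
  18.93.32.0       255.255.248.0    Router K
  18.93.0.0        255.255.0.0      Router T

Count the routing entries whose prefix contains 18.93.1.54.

Prefixes containing 18.93.1.54:
  18.93.0.0/16 (18.93.0.0 - 18.93.255.255)
Total matching entries: 1.

1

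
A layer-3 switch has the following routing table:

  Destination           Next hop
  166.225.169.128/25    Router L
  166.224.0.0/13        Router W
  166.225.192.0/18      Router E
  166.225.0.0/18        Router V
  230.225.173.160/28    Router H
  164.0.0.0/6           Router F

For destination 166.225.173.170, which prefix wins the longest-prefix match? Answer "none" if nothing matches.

Entries matching 166.225.173.170:
  164.0.0.0/6 (164.0.0.0 - 167.255.255.255)
  166.224.0.0/13 (166.224.0.0 - 166.231.255.255)
Most specific is 166.224.0.0/13.

166.224.0.0/13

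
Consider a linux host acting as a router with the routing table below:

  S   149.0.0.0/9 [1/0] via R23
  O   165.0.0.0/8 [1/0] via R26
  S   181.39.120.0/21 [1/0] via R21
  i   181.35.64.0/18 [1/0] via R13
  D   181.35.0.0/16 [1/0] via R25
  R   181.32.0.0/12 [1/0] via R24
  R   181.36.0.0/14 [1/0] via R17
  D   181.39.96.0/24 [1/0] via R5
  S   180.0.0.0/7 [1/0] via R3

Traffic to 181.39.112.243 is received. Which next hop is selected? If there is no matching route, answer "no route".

Routes whose prefix contains 181.39.112.243:
  180.0.0.0/7 (180.0.0.0 - 181.255.255.255) -> R3
  181.32.0.0/12 (181.32.0.0 - 181.47.255.255) -> R24
  181.36.0.0/14 (181.36.0.0 - 181.39.255.255) -> R17
More-specific entries that do NOT match:
  181.39.96.0/24 (181.39.96.0 - 181.39.96.255) does not contain 181.39.112.243
  181.39.120.0/21 (181.39.120.0 - 181.39.127.255) does not contain 181.39.112.243
  181.35.64.0/18 (181.35.64.0 - 181.35.127.255) does not contain 181.39.112.243
  181.35.0.0/16 (181.35.0.0 - 181.35.255.255) does not contain 181.39.112.243
Longest matching prefix is /14 -> next hop R17.

R17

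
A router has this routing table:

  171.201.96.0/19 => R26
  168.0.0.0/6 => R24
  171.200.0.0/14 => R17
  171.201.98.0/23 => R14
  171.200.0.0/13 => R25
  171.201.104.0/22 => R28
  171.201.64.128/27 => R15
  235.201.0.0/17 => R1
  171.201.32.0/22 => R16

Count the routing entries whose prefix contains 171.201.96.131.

Prefixes containing 171.201.96.131:
  168.0.0.0/6 (168.0.0.0 - 171.255.255.255)
  171.200.0.0/13 (171.200.0.0 - 171.207.255.255)
  171.200.0.0/14 (171.200.0.0 - 171.203.255.255)
  171.201.96.0/19 (171.201.96.0 - 171.201.127.255)
Total matching entries: 4.

4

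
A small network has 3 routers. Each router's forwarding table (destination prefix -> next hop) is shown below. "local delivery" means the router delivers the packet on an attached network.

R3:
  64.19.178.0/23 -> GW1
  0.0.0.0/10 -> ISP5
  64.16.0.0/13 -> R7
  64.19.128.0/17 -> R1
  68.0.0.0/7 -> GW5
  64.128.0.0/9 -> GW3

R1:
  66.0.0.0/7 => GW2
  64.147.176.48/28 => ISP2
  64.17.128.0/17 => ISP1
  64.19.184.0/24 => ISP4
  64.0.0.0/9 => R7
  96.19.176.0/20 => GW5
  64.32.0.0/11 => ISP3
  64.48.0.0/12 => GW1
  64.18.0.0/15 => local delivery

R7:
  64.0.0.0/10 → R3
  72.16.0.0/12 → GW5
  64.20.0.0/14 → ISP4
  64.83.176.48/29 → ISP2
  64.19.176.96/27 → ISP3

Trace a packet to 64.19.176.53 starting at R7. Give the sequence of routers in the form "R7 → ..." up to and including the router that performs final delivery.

At R7: longest match for 64.19.176.53 is 64.0.0.0/10 -> R3
At R3: longest match for 64.19.176.53 is 64.19.128.0/17 -> R1
At R1: longest match for 64.19.176.53 is 64.18.0.0/15 -> local delivery

R7 → R3 → R1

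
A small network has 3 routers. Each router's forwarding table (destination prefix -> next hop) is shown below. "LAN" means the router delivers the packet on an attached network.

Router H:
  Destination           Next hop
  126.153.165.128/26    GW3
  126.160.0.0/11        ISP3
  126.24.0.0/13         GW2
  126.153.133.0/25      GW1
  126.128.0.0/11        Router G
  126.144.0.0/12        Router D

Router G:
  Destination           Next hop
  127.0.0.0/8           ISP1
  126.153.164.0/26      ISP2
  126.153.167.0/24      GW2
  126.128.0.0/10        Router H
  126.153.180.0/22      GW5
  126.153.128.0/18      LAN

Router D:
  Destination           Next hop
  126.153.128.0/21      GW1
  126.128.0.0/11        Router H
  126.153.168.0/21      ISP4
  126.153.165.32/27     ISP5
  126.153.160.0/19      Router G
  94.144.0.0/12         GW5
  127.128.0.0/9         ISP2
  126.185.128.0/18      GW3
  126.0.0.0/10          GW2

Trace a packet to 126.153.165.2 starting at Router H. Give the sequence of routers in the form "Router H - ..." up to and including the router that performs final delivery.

At Router H: longest match for 126.153.165.2 is 126.144.0.0/12 -> Router D
At Router D: longest match for 126.153.165.2 is 126.153.160.0/19 -> Router G
At Router G: longest match for 126.153.165.2 is 126.153.128.0/18 -> LAN

Router H - Router D - Router G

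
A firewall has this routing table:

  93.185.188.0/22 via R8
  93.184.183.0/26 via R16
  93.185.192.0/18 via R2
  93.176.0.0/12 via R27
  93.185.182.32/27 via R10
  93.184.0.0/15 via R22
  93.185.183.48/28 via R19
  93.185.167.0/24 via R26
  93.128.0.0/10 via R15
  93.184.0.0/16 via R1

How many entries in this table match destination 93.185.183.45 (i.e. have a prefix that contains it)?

3

Prefixes containing 93.185.183.45:
  93.128.0.0/10 (93.128.0.0 - 93.191.255.255)
  93.176.0.0/12 (93.176.0.0 - 93.191.255.255)
  93.184.0.0/15 (93.184.0.0 - 93.185.255.255)
Total matching entries: 3.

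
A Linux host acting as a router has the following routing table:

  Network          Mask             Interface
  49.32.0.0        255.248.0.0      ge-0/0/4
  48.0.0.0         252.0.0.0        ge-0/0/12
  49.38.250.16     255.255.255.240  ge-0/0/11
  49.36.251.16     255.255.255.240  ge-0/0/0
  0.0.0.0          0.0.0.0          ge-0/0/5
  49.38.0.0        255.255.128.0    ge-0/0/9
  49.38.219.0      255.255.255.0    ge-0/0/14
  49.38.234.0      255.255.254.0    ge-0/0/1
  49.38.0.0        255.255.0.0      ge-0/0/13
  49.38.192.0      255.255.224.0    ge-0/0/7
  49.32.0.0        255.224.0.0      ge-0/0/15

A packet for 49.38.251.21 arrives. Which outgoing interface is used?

Routes whose prefix contains 49.38.251.21:
  0.0.0.0/0 (default, matches everything) -> ge-0/0/5
  48.0.0.0/6 (48.0.0.0 - 51.255.255.255) -> ge-0/0/12
  49.32.0.0/11 (49.32.0.0 - 49.63.255.255) -> ge-0/0/15
  49.32.0.0/13 (49.32.0.0 - 49.39.255.255) -> ge-0/0/4
  49.38.0.0/16 (49.38.0.0 - 49.38.255.255) -> ge-0/0/13
More-specific entries that do NOT match:
  49.38.250.16/28 (49.38.250.16 - 49.38.250.31) does not contain 49.38.251.21
  49.36.251.16/28 (49.36.251.16 - 49.36.251.31) does not contain 49.38.251.21
  49.38.219.0/24 (49.38.219.0 - 49.38.219.255) does not contain 49.38.251.21
  49.38.234.0/23 (49.38.234.0 - 49.38.235.255) does not contain 49.38.251.21
  49.38.192.0/19 (49.38.192.0 - 49.38.223.255) does not contain 49.38.251.21
  49.38.0.0/17 (49.38.0.0 - 49.38.127.255) does not contain 49.38.251.21
Longest matching prefix is /16 -> interface ge-0/0/13.

ge-0/0/13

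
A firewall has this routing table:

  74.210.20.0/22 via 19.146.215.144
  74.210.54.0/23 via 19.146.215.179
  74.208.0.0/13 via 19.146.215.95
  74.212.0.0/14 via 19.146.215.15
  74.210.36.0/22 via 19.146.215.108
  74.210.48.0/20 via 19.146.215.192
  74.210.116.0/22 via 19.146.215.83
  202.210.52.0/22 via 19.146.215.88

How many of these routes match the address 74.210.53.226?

Prefixes containing 74.210.53.226:
  74.208.0.0/13 (74.208.0.0 - 74.215.255.255)
  74.210.48.0/20 (74.210.48.0 - 74.210.63.255)
Total matching entries: 2.

2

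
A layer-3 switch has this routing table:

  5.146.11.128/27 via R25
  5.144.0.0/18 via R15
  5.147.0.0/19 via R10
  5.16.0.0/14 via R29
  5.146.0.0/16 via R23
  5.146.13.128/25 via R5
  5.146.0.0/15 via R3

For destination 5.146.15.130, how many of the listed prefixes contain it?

2

Prefixes containing 5.146.15.130:
  5.146.0.0/15 (5.146.0.0 - 5.147.255.255)
  5.146.0.0/16 (5.146.0.0 - 5.146.255.255)
Total matching entries: 2.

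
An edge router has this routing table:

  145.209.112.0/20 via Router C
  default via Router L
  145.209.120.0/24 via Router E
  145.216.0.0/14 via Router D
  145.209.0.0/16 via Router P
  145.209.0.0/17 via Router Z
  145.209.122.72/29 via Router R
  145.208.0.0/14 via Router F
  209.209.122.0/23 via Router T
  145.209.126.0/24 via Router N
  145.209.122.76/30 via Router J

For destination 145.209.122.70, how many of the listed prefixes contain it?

Prefixes containing 145.209.122.70:
  0.0.0.0/0 (default, matches everything)
  145.208.0.0/14 (145.208.0.0 - 145.211.255.255)
  145.209.0.0/16 (145.209.0.0 - 145.209.255.255)
  145.209.0.0/17 (145.209.0.0 - 145.209.127.255)
  145.209.112.0/20 (145.209.112.0 - 145.209.127.255)
Total matching entries: 5.

5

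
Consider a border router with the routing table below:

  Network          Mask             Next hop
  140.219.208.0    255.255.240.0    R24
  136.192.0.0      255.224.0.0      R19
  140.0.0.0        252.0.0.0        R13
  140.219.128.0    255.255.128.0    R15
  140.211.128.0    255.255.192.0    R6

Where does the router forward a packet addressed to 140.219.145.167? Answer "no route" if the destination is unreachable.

R15

Routes whose prefix contains 140.219.145.167:
  140.0.0.0/6 (140.0.0.0 - 143.255.255.255) -> R13
  140.219.128.0/17 (140.219.128.0 - 140.219.255.255) -> R15
More-specific entries that do NOT match:
  140.219.208.0/20 (140.219.208.0 - 140.219.223.255) does not contain 140.219.145.167
  140.211.128.0/18 (140.211.128.0 - 140.211.191.255) does not contain 140.219.145.167
Longest matching prefix is /17 -> next hop R15.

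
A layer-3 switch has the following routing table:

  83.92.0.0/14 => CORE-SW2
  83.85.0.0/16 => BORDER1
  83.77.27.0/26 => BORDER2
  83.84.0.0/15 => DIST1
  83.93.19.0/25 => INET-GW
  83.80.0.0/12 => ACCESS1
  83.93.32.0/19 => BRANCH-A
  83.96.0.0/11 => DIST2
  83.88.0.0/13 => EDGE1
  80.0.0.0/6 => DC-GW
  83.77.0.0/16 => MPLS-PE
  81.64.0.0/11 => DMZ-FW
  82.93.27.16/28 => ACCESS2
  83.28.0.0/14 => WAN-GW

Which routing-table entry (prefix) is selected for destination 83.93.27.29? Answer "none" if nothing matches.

83.92.0.0/14

Entries matching 83.93.27.29:
  80.0.0.0/6 (80.0.0.0 - 83.255.255.255)
  83.80.0.0/12 (83.80.0.0 - 83.95.255.255)
  83.88.0.0/13 (83.88.0.0 - 83.95.255.255)
  83.92.0.0/14 (83.92.0.0 - 83.95.255.255)
Most specific is 83.92.0.0/14.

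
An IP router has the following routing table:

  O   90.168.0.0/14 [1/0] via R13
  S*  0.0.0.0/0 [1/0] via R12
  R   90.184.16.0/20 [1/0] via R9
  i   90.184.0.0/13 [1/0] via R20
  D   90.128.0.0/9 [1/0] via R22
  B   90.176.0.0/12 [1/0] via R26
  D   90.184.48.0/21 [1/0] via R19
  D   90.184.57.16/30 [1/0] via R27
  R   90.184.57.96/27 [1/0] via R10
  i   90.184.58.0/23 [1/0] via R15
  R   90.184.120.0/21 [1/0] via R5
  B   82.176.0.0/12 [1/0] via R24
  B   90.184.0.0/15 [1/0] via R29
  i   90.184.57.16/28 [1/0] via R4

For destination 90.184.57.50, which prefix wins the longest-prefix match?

90.184.0.0/15

Entries matching 90.184.57.50:
  0.0.0.0/0 (default, matches everything)
  90.128.0.0/9 (90.128.0.0 - 90.255.255.255)
  90.176.0.0/12 (90.176.0.0 - 90.191.255.255)
  90.184.0.0/13 (90.184.0.0 - 90.191.255.255)
  90.184.0.0/15 (90.184.0.0 - 90.185.255.255)
Most specific is 90.184.0.0/15.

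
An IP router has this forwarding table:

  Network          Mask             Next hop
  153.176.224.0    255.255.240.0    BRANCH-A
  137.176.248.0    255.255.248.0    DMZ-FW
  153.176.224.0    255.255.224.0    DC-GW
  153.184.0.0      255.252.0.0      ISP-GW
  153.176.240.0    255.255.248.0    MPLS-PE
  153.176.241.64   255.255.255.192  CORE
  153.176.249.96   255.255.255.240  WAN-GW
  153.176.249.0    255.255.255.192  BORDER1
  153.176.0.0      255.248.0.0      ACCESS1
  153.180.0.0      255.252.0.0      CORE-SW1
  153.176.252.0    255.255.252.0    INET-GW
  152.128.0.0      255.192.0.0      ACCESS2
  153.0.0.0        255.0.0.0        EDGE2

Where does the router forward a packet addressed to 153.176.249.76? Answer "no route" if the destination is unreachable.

DC-GW

Routes whose prefix contains 153.176.249.76:
  153.0.0.0/8 (153.0.0.0 - 153.255.255.255) -> EDGE2
  153.176.0.0/13 (153.176.0.0 - 153.183.255.255) -> ACCESS1
  153.176.224.0/19 (153.176.224.0 - 153.176.255.255) -> DC-GW
More-specific entries that do NOT match:
  153.176.249.96/28 (153.176.249.96 - 153.176.249.111) does not contain 153.176.249.76
  153.176.241.64/26 (153.176.241.64 - 153.176.241.127) does not contain 153.176.249.76
  153.176.249.0/26 (153.176.249.0 - 153.176.249.63) does not contain 153.176.249.76
  153.176.252.0/22 (153.176.252.0 - 153.176.255.255) does not contain 153.176.249.76
  137.176.248.0/21 (137.176.248.0 - 137.176.255.255) does not contain 153.176.249.76
  153.176.240.0/21 (153.176.240.0 - 153.176.247.255) does not contain 153.176.249.76
  153.176.224.0/20 (153.176.224.0 - 153.176.239.255) does not contain 153.176.249.76
Longest matching prefix is /19 -> next hop DC-GW.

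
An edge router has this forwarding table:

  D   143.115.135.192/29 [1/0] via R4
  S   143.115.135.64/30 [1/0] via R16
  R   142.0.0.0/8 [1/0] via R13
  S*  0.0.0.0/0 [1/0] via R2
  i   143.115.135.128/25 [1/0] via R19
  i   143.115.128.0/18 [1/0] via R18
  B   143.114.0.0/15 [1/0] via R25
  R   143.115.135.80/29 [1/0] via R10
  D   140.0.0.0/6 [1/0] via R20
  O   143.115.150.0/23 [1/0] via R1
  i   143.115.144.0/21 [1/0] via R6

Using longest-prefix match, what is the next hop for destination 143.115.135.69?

R18

Routes whose prefix contains 143.115.135.69:
  0.0.0.0/0 (default, matches everything) -> R2
  140.0.0.0/6 (140.0.0.0 - 143.255.255.255) -> R20
  143.114.0.0/15 (143.114.0.0 - 143.115.255.255) -> R25
  143.115.128.0/18 (143.115.128.0 - 143.115.191.255) -> R18
More-specific entries that do NOT match:
  143.115.135.64/30 (143.115.135.64 - 143.115.135.67) does not contain 143.115.135.69
  143.115.135.192/29 (143.115.135.192 - 143.115.135.199) does not contain 143.115.135.69
  143.115.135.80/29 (143.115.135.80 - 143.115.135.87) does not contain 143.115.135.69
  143.115.135.128/25 (143.115.135.128 - 143.115.135.255) does not contain 143.115.135.69
  143.115.150.0/23 (143.115.150.0 - 143.115.151.255) does not contain 143.115.135.69
  143.115.144.0/21 (143.115.144.0 - 143.115.151.255) does not contain 143.115.135.69
Longest matching prefix is /18 -> next hop R18.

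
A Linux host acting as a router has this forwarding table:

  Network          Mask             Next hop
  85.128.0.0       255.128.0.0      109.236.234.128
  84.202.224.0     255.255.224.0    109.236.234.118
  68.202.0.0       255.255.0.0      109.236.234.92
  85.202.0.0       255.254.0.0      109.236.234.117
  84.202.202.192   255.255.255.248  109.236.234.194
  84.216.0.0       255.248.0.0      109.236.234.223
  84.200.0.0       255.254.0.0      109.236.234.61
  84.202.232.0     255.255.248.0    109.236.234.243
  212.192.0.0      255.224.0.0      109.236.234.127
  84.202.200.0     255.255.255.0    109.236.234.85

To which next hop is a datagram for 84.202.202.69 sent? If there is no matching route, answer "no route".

No entry's prefix contains 84.202.202.69; there is no default route.

no route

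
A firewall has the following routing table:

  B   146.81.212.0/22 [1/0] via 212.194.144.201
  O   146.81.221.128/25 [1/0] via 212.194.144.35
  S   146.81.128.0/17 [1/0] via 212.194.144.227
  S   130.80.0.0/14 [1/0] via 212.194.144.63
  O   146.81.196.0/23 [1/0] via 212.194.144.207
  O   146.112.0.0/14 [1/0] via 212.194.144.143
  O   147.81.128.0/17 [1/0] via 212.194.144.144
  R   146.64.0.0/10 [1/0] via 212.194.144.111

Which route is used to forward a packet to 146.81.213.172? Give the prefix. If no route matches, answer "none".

146.81.212.0/22

Entries matching 146.81.213.172:
  146.64.0.0/10 (146.64.0.0 - 146.127.255.255)
  146.81.128.0/17 (146.81.128.0 - 146.81.255.255)
  146.81.212.0/22 (146.81.212.0 - 146.81.215.255)
Most specific is 146.81.212.0/22.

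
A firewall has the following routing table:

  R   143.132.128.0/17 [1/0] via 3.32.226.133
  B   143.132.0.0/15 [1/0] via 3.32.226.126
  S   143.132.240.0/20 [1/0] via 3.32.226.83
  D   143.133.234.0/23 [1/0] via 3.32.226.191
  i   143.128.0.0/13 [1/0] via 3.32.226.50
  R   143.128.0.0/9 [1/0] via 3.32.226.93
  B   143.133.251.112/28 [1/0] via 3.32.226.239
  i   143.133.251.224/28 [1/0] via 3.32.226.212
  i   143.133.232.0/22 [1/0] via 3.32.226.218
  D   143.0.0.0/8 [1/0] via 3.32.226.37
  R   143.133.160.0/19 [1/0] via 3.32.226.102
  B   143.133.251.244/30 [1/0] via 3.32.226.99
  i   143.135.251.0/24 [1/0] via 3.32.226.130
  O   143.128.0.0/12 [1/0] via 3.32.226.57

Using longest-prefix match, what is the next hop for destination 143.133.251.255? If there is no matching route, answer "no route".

3.32.226.126

Routes whose prefix contains 143.133.251.255:
  143.0.0.0/8 (143.0.0.0 - 143.255.255.255) -> 3.32.226.37
  143.128.0.0/9 (143.128.0.0 - 143.255.255.255) -> 3.32.226.93
  143.128.0.0/12 (143.128.0.0 - 143.143.255.255) -> 3.32.226.57
  143.128.0.0/13 (143.128.0.0 - 143.135.255.255) -> 3.32.226.50
  143.132.0.0/15 (143.132.0.0 - 143.133.255.255) -> 3.32.226.126
More-specific entries that do NOT match:
  143.133.251.244/30 (143.133.251.244 - 143.133.251.247) does not contain 143.133.251.255
  143.133.251.112/28 (143.133.251.112 - 143.133.251.127) does not contain 143.133.251.255
  143.133.251.224/28 (143.133.251.224 - 143.133.251.239) does not contain 143.133.251.255
  143.135.251.0/24 (143.135.251.0 - 143.135.251.255) does not contain 143.133.251.255
  143.133.234.0/23 (143.133.234.0 - 143.133.235.255) does not contain 143.133.251.255
  143.133.232.0/22 (143.133.232.0 - 143.133.235.255) does not contain 143.133.251.255
  143.132.240.0/20 (143.132.240.0 - 143.132.255.255) does not contain 143.133.251.255
  143.133.160.0/19 (143.133.160.0 - 143.133.191.255) does not contain 143.133.251.255
  143.132.128.0/17 (143.132.128.0 - 143.132.255.255) does not contain 143.133.251.255
Longest matching prefix is /15 -> next hop 3.32.226.126.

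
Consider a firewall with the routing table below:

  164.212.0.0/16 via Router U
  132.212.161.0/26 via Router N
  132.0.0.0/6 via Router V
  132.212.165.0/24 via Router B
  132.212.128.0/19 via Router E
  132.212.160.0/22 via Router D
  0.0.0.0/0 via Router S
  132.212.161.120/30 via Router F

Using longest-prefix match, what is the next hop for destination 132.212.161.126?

Routes whose prefix contains 132.212.161.126:
  0.0.0.0/0 (default, matches everything) -> Router S
  132.0.0.0/6 (132.0.0.0 - 135.255.255.255) -> Router V
  132.212.160.0/22 (132.212.160.0 - 132.212.163.255) -> Router D
More-specific entries that do NOT match:
  132.212.161.120/30 (132.212.161.120 - 132.212.161.123) does not contain 132.212.161.126
  132.212.161.0/26 (132.212.161.0 - 132.212.161.63) does not contain 132.212.161.126
  132.212.165.0/24 (132.212.165.0 - 132.212.165.255) does not contain 132.212.161.126
Longest matching prefix is /22 -> next hop Router D.

Router D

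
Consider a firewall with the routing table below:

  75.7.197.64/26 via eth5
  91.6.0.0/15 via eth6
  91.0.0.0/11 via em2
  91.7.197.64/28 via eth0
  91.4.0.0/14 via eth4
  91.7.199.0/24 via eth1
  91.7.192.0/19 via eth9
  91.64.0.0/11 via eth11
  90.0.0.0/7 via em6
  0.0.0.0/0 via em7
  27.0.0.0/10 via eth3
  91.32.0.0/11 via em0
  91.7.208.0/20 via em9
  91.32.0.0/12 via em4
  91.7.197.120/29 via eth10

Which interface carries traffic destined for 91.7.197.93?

eth9

Routes whose prefix contains 91.7.197.93:
  0.0.0.0/0 (default, matches everything) -> em7
  90.0.0.0/7 (90.0.0.0 - 91.255.255.255) -> em6
  91.0.0.0/11 (91.0.0.0 - 91.31.255.255) -> em2
  91.4.0.0/14 (91.4.0.0 - 91.7.255.255) -> eth4
  91.6.0.0/15 (91.6.0.0 - 91.7.255.255) -> eth6
  91.7.192.0/19 (91.7.192.0 - 91.7.223.255) -> eth9
More-specific entries that do NOT match:
  91.7.197.120/29 (91.7.197.120 - 91.7.197.127) does not contain 91.7.197.93
  91.7.197.64/28 (91.7.197.64 - 91.7.197.79) does not contain 91.7.197.93
  75.7.197.64/26 (75.7.197.64 - 75.7.197.127) does not contain 91.7.197.93
  91.7.199.0/24 (91.7.199.0 - 91.7.199.255) does not contain 91.7.197.93
  91.7.208.0/20 (91.7.208.0 - 91.7.223.255) does not contain 91.7.197.93
Longest matching prefix is /19 -> interface eth9.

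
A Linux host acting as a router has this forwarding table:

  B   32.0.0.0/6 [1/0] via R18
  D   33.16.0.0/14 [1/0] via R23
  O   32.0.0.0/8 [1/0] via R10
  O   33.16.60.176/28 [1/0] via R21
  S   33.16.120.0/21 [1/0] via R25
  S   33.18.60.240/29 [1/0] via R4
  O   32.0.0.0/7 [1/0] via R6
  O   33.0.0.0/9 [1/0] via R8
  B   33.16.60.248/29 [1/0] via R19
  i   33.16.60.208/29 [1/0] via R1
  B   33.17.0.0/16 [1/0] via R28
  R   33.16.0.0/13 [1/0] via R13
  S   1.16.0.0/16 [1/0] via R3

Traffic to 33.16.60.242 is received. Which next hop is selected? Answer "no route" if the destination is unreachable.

Routes whose prefix contains 33.16.60.242:
  32.0.0.0/6 (32.0.0.0 - 35.255.255.255) -> R18
  32.0.0.0/7 (32.0.0.0 - 33.255.255.255) -> R6
  33.0.0.0/9 (33.0.0.0 - 33.127.255.255) -> R8
  33.16.0.0/13 (33.16.0.0 - 33.23.255.255) -> R13
  33.16.0.0/14 (33.16.0.0 - 33.19.255.255) -> R23
More-specific entries that do NOT match:
  33.18.60.240/29 (33.18.60.240 - 33.18.60.247) does not contain 33.16.60.242
  33.16.60.248/29 (33.16.60.248 - 33.16.60.255) does not contain 33.16.60.242
  33.16.60.208/29 (33.16.60.208 - 33.16.60.215) does not contain 33.16.60.242
  33.16.60.176/28 (33.16.60.176 - 33.16.60.191) does not contain 33.16.60.242
  33.16.120.0/21 (33.16.120.0 - 33.16.127.255) does not contain 33.16.60.242
  33.17.0.0/16 (33.17.0.0 - 33.17.255.255) does not contain 33.16.60.242
  1.16.0.0/16 (1.16.0.0 - 1.16.255.255) does not contain 33.16.60.242
Longest matching prefix is /14 -> next hop R23.

R23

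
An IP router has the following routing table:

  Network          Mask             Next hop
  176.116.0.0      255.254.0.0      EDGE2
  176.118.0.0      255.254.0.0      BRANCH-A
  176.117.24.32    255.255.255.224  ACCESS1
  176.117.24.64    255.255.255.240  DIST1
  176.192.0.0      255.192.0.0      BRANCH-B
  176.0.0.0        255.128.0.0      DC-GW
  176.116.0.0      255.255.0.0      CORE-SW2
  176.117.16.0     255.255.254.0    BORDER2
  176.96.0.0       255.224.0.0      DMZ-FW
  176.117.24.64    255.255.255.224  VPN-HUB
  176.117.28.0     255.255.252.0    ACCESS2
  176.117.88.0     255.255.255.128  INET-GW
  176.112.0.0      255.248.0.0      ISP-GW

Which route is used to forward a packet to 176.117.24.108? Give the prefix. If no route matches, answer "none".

176.116.0.0/15

Entries matching 176.117.24.108:
  176.0.0.0/9 (176.0.0.0 - 176.127.255.255)
  176.96.0.0/11 (176.96.0.0 - 176.127.255.255)
  176.112.0.0/13 (176.112.0.0 - 176.119.255.255)
  176.116.0.0/15 (176.116.0.0 - 176.117.255.255)
Most specific is 176.116.0.0/15.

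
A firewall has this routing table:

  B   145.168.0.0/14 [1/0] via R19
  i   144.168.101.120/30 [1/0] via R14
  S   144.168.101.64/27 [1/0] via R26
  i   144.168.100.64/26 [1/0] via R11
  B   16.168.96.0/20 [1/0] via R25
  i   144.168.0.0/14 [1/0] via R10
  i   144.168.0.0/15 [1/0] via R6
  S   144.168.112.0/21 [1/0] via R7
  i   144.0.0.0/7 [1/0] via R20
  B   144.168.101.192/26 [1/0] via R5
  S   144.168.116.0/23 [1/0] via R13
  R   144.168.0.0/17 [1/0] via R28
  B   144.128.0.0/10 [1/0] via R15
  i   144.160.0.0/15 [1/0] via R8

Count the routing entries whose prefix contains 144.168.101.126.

5

Prefixes containing 144.168.101.126:
  144.0.0.0/7 (144.0.0.0 - 145.255.255.255)
  144.128.0.0/10 (144.128.0.0 - 144.191.255.255)
  144.168.0.0/14 (144.168.0.0 - 144.171.255.255)
  144.168.0.0/15 (144.168.0.0 - 144.169.255.255)
  144.168.0.0/17 (144.168.0.0 - 144.168.127.255)
Total matching entries: 5.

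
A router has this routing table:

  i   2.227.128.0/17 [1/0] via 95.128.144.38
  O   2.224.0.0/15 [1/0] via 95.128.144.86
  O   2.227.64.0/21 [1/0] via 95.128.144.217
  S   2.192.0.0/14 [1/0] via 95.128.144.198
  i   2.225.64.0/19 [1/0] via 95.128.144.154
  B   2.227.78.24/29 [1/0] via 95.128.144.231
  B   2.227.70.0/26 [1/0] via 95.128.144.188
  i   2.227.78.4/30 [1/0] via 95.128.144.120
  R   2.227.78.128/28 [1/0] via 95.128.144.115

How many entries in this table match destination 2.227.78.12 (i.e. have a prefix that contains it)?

No listed prefix contains 2.227.78.12.
Total matching entries: 0.

0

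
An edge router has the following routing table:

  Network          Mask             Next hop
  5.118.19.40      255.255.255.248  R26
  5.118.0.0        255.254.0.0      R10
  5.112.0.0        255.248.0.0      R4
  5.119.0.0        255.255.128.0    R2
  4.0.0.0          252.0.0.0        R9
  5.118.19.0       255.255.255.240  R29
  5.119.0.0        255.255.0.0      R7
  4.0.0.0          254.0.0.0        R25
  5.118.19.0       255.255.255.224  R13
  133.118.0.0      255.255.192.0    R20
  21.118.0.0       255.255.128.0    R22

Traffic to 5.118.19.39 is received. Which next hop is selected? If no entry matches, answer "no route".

Routes whose prefix contains 5.118.19.39:
  4.0.0.0/6 (4.0.0.0 - 7.255.255.255) -> R9
  4.0.0.0/7 (4.0.0.0 - 5.255.255.255) -> R25
  5.112.0.0/13 (5.112.0.0 - 5.119.255.255) -> R4
  5.118.0.0/15 (5.118.0.0 - 5.119.255.255) -> R10
More-specific entries that do NOT match:
  5.118.19.40/29 (5.118.19.40 - 5.118.19.47) does not contain 5.118.19.39
  5.118.19.0/28 (5.118.19.0 - 5.118.19.15) does not contain 5.118.19.39
  5.118.19.0/27 (5.118.19.0 - 5.118.19.31) does not contain 5.118.19.39
  133.118.0.0/18 (133.118.0.0 - 133.118.63.255) does not contain 5.118.19.39
  5.119.0.0/17 (5.119.0.0 - 5.119.127.255) does not contain 5.118.19.39
  21.118.0.0/17 (21.118.0.0 - 21.118.127.255) does not contain 5.118.19.39
  5.119.0.0/16 (5.119.0.0 - 5.119.255.255) does not contain 5.118.19.39
Longest matching prefix is /15 -> next hop R10.

R10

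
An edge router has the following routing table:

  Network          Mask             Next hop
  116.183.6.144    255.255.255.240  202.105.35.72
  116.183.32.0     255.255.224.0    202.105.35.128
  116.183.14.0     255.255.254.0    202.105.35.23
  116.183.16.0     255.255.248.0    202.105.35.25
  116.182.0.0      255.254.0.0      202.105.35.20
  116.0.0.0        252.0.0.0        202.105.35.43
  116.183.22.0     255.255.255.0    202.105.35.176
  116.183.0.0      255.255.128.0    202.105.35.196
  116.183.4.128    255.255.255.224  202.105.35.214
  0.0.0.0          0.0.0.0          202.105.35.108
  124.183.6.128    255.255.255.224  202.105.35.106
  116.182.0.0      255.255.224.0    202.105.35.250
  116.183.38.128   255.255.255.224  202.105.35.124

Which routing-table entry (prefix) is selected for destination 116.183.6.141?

Entries matching 116.183.6.141:
  0.0.0.0/0 (default, matches everything)
  116.0.0.0/6 (116.0.0.0 - 119.255.255.255)
  116.182.0.0/15 (116.182.0.0 - 116.183.255.255)
  116.183.0.0/17 (116.183.0.0 - 116.183.127.255)
Most specific is 116.183.0.0/17.

116.183.0.0/17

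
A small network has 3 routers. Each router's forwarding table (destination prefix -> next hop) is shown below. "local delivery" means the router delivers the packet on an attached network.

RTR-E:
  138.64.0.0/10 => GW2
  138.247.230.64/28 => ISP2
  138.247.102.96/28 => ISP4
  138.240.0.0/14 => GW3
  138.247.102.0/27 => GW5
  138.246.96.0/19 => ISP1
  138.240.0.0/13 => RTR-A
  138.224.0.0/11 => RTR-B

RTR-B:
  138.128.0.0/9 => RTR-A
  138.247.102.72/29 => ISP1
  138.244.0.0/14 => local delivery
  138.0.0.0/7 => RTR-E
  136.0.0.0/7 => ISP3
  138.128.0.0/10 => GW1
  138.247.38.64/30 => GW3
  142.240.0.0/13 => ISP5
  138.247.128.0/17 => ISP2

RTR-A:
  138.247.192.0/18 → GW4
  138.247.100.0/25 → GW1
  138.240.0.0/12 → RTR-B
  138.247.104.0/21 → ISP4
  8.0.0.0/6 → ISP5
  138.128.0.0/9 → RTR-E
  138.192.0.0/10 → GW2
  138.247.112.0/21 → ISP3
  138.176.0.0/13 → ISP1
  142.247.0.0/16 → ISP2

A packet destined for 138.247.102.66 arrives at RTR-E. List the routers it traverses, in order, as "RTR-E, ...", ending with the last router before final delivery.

RTR-E, RTR-A, RTR-B

At RTR-E: longest match for 138.247.102.66 is 138.240.0.0/13 -> RTR-A
At RTR-A: longest match for 138.247.102.66 is 138.240.0.0/12 -> RTR-B
At RTR-B: longest match for 138.247.102.66 is 138.244.0.0/14 -> local delivery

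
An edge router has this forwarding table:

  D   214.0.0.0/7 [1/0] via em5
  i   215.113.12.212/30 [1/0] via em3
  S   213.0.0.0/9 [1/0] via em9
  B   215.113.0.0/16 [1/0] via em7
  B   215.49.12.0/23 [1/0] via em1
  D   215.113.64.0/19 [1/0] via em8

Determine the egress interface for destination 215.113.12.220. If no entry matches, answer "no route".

Routes whose prefix contains 215.113.12.220:
  214.0.0.0/7 (214.0.0.0 - 215.255.255.255) -> em5
  215.113.0.0/16 (215.113.0.0 - 215.113.255.255) -> em7
More-specific entries that do NOT match:
  215.113.12.212/30 (215.113.12.212 - 215.113.12.215) does not contain 215.113.12.220
  215.49.12.0/23 (215.49.12.0 - 215.49.13.255) does not contain 215.113.12.220
  215.113.64.0/19 (215.113.64.0 - 215.113.95.255) does not contain 215.113.12.220
Longest matching prefix is /16 -> interface em7.

em7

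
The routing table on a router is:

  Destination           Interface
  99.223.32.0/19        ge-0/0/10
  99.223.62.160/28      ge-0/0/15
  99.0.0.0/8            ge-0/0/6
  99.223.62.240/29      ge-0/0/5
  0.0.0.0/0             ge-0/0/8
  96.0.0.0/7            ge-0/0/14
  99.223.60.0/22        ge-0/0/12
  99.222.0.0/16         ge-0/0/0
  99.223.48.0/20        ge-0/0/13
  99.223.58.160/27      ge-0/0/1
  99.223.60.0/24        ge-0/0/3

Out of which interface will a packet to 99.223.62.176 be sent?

ge-0/0/12

Routes whose prefix contains 99.223.62.176:
  0.0.0.0/0 (default, matches everything) -> ge-0/0/8
  99.0.0.0/8 (99.0.0.0 - 99.255.255.255) -> ge-0/0/6
  99.223.32.0/19 (99.223.32.0 - 99.223.63.255) -> ge-0/0/10
  99.223.48.0/20 (99.223.48.0 - 99.223.63.255) -> ge-0/0/13
  99.223.60.0/22 (99.223.60.0 - 99.223.63.255) -> ge-0/0/12
More-specific entries that do NOT match:
  99.223.62.240/29 (99.223.62.240 - 99.223.62.247) does not contain 99.223.62.176
  99.223.62.160/28 (99.223.62.160 - 99.223.62.175) does not contain 99.223.62.176
  99.223.58.160/27 (99.223.58.160 - 99.223.58.191) does not contain 99.223.62.176
  99.223.60.0/24 (99.223.60.0 - 99.223.60.255) does not contain 99.223.62.176
Longest matching prefix is /22 -> interface ge-0/0/12.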